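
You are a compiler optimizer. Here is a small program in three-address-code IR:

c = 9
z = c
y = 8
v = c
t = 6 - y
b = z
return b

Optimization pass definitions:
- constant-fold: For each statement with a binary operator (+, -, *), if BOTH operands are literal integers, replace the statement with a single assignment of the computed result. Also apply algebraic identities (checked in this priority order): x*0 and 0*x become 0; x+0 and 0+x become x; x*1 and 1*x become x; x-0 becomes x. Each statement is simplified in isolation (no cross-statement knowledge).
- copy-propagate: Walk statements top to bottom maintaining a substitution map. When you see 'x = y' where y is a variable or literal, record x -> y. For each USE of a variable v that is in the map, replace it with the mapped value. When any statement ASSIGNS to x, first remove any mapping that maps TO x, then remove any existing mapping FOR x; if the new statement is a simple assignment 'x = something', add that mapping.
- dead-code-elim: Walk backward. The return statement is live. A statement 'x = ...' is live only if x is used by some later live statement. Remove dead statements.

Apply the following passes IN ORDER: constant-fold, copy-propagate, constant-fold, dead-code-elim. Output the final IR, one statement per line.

Initial IR:
  c = 9
  z = c
  y = 8
  v = c
  t = 6 - y
  b = z
  return b
After constant-fold (7 stmts):
  c = 9
  z = c
  y = 8
  v = c
  t = 6 - y
  b = z
  return b
After copy-propagate (7 stmts):
  c = 9
  z = 9
  y = 8
  v = 9
  t = 6 - 8
  b = 9
  return 9
After constant-fold (7 stmts):
  c = 9
  z = 9
  y = 8
  v = 9
  t = -2
  b = 9
  return 9
After dead-code-elim (1 stmts):
  return 9

Answer: return 9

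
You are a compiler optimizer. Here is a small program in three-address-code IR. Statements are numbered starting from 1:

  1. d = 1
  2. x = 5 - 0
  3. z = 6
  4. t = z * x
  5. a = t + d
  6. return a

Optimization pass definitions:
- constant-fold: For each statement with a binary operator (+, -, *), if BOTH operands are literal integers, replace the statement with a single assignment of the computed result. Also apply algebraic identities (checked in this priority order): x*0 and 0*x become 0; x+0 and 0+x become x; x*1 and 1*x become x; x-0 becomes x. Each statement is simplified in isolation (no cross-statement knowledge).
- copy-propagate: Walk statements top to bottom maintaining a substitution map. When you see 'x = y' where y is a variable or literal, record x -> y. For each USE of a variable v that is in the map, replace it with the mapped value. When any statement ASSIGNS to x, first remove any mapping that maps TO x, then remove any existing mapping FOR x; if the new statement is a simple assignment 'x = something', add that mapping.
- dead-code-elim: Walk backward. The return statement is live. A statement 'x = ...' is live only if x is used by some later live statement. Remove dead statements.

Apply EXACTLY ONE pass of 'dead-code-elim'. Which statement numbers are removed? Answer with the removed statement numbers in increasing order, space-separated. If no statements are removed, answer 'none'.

Answer: none

Derivation:
Backward liveness scan:
Stmt 1 'd = 1': KEEP (d is live); live-in = []
Stmt 2 'x = 5 - 0': KEEP (x is live); live-in = ['d']
Stmt 3 'z = 6': KEEP (z is live); live-in = ['d', 'x']
Stmt 4 't = z * x': KEEP (t is live); live-in = ['d', 'x', 'z']
Stmt 5 'a = t + d': KEEP (a is live); live-in = ['d', 't']
Stmt 6 'return a': KEEP (return); live-in = ['a']
Removed statement numbers: none
Surviving IR:
  d = 1
  x = 5 - 0
  z = 6
  t = z * x
  a = t + d
  return a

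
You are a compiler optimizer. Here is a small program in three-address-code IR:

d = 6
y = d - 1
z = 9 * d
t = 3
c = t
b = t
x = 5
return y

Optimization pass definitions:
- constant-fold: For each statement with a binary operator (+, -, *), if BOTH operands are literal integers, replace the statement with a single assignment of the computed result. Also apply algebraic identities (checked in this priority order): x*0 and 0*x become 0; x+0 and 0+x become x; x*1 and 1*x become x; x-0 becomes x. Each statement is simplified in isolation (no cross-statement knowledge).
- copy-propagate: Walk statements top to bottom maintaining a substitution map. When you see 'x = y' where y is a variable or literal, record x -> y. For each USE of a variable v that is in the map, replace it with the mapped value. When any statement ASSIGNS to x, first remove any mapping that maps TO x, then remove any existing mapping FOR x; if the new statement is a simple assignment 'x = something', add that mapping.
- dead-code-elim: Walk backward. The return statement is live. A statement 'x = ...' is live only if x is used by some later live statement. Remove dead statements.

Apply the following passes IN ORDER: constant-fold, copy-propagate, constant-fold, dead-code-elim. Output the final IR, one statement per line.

Initial IR:
  d = 6
  y = d - 1
  z = 9 * d
  t = 3
  c = t
  b = t
  x = 5
  return y
After constant-fold (8 stmts):
  d = 6
  y = d - 1
  z = 9 * d
  t = 3
  c = t
  b = t
  x = 5
  return y
After copy-propagate (8 stmts):
  d = 6
  y = 6 - 1
  z = 9 * 6
  t = 3
  c = 3
  b = 3
  x = 5
  return y
After constant-fold (8 stmts):
  d = 6
  y = 5
  z = 54
  t = 3
  c = 3
  b = 3
  x = 5
  return y
After dead-code-elim (2 stmts):
  y = 5
  return y

Answer: y = 5
return y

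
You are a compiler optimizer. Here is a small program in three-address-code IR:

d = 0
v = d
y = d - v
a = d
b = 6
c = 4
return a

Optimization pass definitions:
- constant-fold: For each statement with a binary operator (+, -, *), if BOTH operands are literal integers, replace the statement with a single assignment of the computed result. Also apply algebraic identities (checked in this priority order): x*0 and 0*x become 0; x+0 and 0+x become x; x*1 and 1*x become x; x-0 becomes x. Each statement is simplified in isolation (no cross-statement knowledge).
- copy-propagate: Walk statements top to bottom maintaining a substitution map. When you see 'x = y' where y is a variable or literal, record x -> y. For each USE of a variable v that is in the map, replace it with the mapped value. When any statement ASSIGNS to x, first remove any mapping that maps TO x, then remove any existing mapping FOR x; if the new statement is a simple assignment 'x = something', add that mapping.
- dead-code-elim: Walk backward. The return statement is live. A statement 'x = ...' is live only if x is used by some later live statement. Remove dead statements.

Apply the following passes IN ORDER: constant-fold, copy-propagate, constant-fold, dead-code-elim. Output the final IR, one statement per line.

Answer: return 0

Derivation:
Initial IR:
  d = 0
  v = d
  y = d - v
  a = d
  b = 6
  c = 4
  return a
After constant-fold (7 stmts):
  d = 0
  v = d
  y = d - v
  a = d
  b = 6
  c = 4
  return a
After copy-propagate (7 stmts):
  d = 0
  v = 0
  y = 0 - 0
  a = 0
  b = 6
  c = 4
  return 0
After constant-fold (7 stmts):
  d = 0
  v = 0
  y = 0
  a = 0
  b = 6
  c = 4
  return 0
After dead-code-elim (1 stmts):
  return 0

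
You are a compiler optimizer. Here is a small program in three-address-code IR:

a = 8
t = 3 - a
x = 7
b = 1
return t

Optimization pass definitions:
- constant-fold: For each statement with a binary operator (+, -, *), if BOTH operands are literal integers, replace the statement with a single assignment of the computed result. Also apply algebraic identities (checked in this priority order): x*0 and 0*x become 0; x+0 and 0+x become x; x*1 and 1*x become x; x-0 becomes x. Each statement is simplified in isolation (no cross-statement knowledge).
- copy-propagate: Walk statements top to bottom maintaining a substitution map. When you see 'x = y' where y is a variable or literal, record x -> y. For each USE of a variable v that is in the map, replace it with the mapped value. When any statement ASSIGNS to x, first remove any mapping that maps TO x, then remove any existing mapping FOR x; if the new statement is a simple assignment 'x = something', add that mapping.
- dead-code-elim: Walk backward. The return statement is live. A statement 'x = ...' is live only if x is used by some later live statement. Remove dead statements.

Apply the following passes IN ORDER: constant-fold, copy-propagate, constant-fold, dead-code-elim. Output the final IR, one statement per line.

Initial IR:
  a = 8
  t = 3 - a
  x = 7
  b = 1
  return t
After constant-fold (5 stmts):
  a = 8
  t = 3 - a
  x = 7
  b = 1
  return t
After copy-propagate (5 stmts):
  a = 8
  t = 3 - 8
  x = 7
  b = 1
  return t
After constant-fold (5 stmts):
  a = 8
  t = -5
  x = 7
  b = 1
  return t
After dead-code-elim (2 stmts):
  t = -5
  return t

Answer: t = -5
return t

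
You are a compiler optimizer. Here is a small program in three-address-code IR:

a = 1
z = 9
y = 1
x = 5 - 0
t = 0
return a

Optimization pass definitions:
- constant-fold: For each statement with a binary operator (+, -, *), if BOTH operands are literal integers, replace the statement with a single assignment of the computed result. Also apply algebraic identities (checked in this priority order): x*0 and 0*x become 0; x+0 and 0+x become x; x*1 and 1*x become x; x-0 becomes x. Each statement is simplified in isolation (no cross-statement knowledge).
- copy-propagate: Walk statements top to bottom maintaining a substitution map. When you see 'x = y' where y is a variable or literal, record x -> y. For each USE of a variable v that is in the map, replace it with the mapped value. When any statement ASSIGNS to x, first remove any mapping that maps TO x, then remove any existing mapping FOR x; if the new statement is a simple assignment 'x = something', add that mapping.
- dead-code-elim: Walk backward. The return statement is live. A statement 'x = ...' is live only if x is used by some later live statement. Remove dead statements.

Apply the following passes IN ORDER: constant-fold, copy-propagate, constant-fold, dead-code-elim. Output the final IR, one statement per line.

Initial IR:
  a = 1
  z = 9
  y = 1
  x = 5 - 0
  t = 0
  return a
After constant-fold (6 stmts):
  a = 1
  z = 9
  y = 1
  x = 5
  t = 0
  return a
After copy-propagate (6 stmts):
  a = 1
  z = 9
  y = 1
  x = 5
  t = 0
  return 1
After constant-fold (6 stmts):
  a = 1
  z = 9
  y = 1
  x = 5
  t = 0
  return 1
After dead-code-elim (1 stmts):
  return 1

Answer: return 1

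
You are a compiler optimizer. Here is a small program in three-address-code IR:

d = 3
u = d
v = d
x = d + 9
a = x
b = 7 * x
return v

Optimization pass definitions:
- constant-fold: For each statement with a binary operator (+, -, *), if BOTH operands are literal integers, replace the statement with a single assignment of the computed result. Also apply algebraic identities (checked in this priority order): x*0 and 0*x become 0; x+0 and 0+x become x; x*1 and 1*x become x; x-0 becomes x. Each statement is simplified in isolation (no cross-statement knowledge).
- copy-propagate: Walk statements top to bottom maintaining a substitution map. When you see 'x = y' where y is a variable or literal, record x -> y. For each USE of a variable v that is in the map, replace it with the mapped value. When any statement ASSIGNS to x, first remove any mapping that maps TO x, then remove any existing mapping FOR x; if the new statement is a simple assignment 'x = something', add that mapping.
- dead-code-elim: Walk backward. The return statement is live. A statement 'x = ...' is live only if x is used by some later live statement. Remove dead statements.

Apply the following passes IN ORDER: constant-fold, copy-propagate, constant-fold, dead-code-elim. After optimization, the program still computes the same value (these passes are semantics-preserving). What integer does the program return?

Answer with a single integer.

Answer: 3

Derivation:
Initial IR:
  d = 3
  u = d
  v = d
  x = d + 9
  a = x
  b = 7 * x
  return v
After constant-fold (7 stmts):
  d = 3
  u = d
  v = d
  x = d + 9
  a = x
  b = 7 * x
  return v
After copy-propagate (7 stmts):
  d = 3
  u = 3
  v = 3
  x = 3 + 9
  a = x
  b = 7 * x
  return 3
After constant-fold (7 stmts):
  d = 3
  u = 3
  v = 3
  x = 12
  a = x
  b = 7 * x
  return 3
After dead-code-elim (1 stmts):
  return 3
Evaluate:
  d = 3  =>  d = 3
  u = d  =>  u = 3
  v = d  =>  v = 3
  x = d + 9  =>  x = 12
  a = x  =>  a = 12
  b = 7 * x  =>  b = 84
  return v = 3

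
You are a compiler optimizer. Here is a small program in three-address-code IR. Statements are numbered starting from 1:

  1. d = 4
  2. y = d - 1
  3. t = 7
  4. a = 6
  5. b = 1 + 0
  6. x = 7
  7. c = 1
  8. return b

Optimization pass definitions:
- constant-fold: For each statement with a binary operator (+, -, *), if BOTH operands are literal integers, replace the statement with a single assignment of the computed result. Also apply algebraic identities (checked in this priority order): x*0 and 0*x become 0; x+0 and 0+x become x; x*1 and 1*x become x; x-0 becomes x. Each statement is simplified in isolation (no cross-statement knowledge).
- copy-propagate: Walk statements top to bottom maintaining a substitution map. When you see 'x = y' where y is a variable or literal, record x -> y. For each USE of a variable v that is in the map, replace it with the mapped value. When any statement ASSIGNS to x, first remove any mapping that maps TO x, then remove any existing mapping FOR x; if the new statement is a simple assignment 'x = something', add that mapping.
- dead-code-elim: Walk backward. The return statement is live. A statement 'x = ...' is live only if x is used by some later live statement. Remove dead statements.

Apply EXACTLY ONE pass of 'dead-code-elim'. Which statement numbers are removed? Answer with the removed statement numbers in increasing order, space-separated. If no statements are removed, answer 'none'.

Answer: 1 2 3 4 6 7

Derivation:
Backward liveness scan:
Stmt 1 'd = 4': DEAD (d not in live set [])
Stmt 2 'y = d - 1': DEAD (y not in live set [])
Stmt 3 't = 7': DEAD (t not in live set [])
Stmt 4 'a = 6': DEAD (a not in live set [])
Stmt 5 'b = 1 + 0': KEEP (b is live); live-in = []
Stmt 6 'x = 7': DEAD (x not in live set ['b'])
Stmt 7 'c = 1': DEAD (c not in live set ['b'])
Stmt 8 'return b': KEEP (return); live-in = ['b']
Removed statement numbers: [1, 2, 3, 4, 6, 7]
Surviving IR:
  b = 1 + 0
  return b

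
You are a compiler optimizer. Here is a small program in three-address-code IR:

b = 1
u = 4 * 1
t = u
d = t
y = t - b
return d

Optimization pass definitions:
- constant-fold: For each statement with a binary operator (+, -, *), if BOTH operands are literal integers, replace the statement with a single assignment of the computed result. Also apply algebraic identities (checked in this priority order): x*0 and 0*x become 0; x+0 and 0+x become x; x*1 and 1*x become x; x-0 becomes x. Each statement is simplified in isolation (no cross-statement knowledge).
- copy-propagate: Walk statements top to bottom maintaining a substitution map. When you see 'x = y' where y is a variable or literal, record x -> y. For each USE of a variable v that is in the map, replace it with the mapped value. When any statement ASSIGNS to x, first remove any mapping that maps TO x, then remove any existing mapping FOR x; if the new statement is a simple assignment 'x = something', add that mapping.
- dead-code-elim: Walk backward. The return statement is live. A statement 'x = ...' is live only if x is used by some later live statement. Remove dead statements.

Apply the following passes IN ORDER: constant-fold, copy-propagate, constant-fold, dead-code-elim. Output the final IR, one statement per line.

Initial IR:
  b = 1
  u = 4 * 1
  t = u
  d = t
  y = t - b
  return d
After constant-fold (6 stmts):
  b = 1
  u = 4
  t = u
  d = t
  y = t - b
  return d
After copy-propagate (6 stmts):
  b = 1
  u = 4
  t = 4
  d = 4
  y = 4 - 1
  return 4
After constant-fold (6 stmts):
  b = 1
  u = 4
  t = 4
  d = 4
  y = 3
  return 4
After dead-code-elim (1 stmts):
  return 4

Answer: return 4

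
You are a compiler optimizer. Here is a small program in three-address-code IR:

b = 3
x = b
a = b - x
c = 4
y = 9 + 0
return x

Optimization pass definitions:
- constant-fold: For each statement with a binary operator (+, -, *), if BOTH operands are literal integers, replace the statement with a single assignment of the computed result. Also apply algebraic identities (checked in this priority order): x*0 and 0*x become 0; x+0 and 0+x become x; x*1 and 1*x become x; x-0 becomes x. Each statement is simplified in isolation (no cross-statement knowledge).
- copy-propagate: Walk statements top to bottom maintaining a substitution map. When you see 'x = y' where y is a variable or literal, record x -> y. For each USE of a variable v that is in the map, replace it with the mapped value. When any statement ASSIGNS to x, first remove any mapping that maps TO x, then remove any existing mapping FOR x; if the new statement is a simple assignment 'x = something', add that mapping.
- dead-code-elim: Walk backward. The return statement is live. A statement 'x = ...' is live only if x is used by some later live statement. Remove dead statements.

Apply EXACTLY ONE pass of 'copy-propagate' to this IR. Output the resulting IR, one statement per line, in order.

Applying copy-propagate statement-by-statement:
  [1] b = 3  (unchanged)
  [2] x = b  -> x = 3
  [3] a = b - x  -> a = 3 - 3
  [4] c = 4  (unchanged)
  [5] y = 9 + 0  (unchanged)
  [6] return x  -> return 3
Result (6 stmts):
  b = 3
  x = 3
  a = 3 - 3
  c = 4
  y = 9 + 0
  return 3

Answer: b = 3
x = 3
a = 3 - 3
c = 4
y = 9 + 0
return 3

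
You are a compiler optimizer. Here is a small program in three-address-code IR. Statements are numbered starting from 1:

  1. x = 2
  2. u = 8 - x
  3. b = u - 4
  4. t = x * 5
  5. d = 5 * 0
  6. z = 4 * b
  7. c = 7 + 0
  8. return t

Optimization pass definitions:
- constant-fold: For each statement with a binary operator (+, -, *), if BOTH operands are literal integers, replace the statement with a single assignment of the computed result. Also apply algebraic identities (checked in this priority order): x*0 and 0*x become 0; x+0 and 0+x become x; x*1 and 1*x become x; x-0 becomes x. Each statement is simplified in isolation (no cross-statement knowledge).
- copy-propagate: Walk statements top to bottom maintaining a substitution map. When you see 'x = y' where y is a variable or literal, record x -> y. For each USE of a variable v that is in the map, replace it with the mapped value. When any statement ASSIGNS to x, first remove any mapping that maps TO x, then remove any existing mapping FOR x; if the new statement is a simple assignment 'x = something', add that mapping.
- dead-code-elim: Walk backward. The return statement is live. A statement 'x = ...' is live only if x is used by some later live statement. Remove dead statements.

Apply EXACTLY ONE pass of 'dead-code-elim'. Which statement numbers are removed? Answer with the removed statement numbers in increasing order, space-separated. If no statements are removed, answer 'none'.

Backward liveness scan:
Stmt 1 'x = 2': KEEP (x is live); live-in = []
Stmt 2 'u = 8 - x': DEAD (u not in live set ['x'])
Stmt 3 'b = u - 4': DEAD (b not in live set ['x'])
Stmt 4 't = x * 5': KEEP (t is live); live-in = ['x']
Stmt 5 'd = 5 * 0': DEAD (d not in live set ['t'])
Stmt 6 'z = 4 * b': DEAD (z not in live set ['t'])
Stmt 7 'c = 7 + 0': DEAD (c not in live set ['t'])
Stmt 8 'return t': KEEP (return); live-in = ['t']
Removed statement numbers: [2, 3, 5, 6, 7]
Surviving IR:
  x = 2
  t = x * 5
  return t

Answer: 2 3 5 6 7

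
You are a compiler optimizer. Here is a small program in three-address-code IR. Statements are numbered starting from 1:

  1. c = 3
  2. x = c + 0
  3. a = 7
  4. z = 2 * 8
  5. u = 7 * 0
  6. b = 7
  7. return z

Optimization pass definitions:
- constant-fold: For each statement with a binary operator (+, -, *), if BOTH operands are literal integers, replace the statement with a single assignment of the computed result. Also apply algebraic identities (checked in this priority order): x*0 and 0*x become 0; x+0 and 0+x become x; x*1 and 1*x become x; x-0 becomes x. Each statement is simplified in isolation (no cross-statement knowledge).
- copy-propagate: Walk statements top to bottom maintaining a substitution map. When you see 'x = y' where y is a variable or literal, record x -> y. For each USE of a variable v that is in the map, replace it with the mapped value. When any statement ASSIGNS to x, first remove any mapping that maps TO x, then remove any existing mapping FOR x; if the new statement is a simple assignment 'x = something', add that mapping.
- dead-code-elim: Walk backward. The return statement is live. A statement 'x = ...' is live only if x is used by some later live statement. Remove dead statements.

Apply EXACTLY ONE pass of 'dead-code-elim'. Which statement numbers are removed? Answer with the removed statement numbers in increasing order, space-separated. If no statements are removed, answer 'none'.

Answer: 1 2 3 5 6

Derivation:
Backward liveness scan:
Stmt 1 'c = 3': DEAD (c not in live set [])
Stmt 2 'x = c + 0': DEAD (x not in live set [])
Stmt 3 'a = 7': DEAD (a not in live set [])
Stmt 4 'z = 2 * 8': KEEP (z is live); live-in = []
Stmt 5 'u = 7 * 0': DEAD (u not in live set ['z'])
Stmt 6 'b = 7': DEAD (b not in live set ['z'])
Stmt 7 'return z': KEEP (return); live-in = ['z']
Removed statement numbers: [1, 2, 3, 5, 6]
Surviving IR:
  z = 2 * 8
  return z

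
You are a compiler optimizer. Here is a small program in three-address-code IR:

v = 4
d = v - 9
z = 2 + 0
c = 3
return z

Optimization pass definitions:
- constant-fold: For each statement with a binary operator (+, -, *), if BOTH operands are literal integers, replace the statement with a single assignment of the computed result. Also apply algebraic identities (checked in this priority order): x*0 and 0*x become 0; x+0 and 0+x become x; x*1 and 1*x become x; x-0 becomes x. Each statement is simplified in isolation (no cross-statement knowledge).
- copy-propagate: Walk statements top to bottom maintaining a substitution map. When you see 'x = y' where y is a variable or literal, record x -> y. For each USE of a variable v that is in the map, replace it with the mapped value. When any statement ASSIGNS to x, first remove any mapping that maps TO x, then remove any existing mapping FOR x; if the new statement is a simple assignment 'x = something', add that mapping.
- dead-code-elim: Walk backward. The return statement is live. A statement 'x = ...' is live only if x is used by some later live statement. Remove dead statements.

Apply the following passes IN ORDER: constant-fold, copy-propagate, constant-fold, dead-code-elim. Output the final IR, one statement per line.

Answer: return 2

Derivation:
Initial IR:
  v = 4
  d = v - 9
  z = 2 + 0
  c = 3
  return z
After constant-fold (5 stmts):
  v = 4
  d = v - 9
  z = 2
  c = 3
  return z
After copy-propagate (5 stmts):
  v = 4
  d = 4 - 9
  z = 2
  c = 3
  return 2
After constant-fold (5 stmts):
  v = 4
  d = -5
  z = 2
  c = 3
  return 2
After dead-code-elim (1 stmts):
  return 2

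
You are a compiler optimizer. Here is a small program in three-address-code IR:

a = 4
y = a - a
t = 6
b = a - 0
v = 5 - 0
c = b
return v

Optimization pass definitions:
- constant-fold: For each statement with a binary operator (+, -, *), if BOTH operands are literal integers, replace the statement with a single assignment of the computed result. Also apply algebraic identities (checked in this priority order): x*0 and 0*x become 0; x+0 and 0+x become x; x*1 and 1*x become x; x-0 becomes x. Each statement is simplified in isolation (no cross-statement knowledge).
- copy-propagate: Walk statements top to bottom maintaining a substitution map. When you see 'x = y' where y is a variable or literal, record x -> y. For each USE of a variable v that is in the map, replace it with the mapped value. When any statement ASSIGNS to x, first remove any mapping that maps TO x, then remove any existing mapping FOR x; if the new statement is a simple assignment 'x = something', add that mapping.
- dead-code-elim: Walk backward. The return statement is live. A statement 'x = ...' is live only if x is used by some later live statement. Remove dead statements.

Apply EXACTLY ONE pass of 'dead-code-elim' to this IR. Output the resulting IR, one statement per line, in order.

Applying dead-code-elim statement-by-statement:
  [7] return v  -> KEEP (return); live=['v']
  [6] c = b  -> DEAD (c not live)
  [5] v = 5 - 0  -> KEEP; live=[]
  [4] b = a - 0  -> DEAD (b not live)
  [3] t = 6  -> DEAD (t not live)
  [2] y = a - a  -> DEAD (y not live)
  [1] a = 4  -> DEAD (a not live)
Result (2 stmts):
  v = 5 - 0
  return v

Answer: v = 5 - 0
return v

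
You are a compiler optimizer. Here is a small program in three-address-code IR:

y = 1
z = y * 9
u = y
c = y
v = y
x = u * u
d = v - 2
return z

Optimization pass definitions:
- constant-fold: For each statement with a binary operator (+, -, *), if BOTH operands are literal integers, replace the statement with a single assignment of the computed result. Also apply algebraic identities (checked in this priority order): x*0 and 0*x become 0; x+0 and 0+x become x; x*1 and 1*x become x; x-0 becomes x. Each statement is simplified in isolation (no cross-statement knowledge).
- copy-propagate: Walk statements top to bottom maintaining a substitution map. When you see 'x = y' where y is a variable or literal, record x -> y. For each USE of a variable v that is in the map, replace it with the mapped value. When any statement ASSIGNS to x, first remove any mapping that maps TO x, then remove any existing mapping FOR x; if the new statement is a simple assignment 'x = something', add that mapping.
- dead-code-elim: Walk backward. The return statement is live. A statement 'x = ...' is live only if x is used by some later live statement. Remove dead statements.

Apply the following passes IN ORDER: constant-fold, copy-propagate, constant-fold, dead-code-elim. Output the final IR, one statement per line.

Answer: z = 9
return z

Derivation:
Initial IR:
  y = 1
  z = y * 9
  u = y
  c = y
  v = y
  x = u * u
  d = v - 2
  return z
After constant-fold (8 stmts):
  y = 1
  z = y * 9
  u = y
  c = y
  v = y
  x = u * u
  d = v - 2
  return z
After copy-propagate (8 stmts):
  y = 1
  z = 1 * 9
  u = 1
  c = 1
  v = 1
  x = 1 * 1
  d = 1 - 2
  return z
After constant-fold (8 stmts):
  y = 1
  z = 9
  u = 1
  c = 1
  v = 1
  x = 1
  d = -1
  return z
After dead-code-elim (2 stmts):
  z = 9
  return z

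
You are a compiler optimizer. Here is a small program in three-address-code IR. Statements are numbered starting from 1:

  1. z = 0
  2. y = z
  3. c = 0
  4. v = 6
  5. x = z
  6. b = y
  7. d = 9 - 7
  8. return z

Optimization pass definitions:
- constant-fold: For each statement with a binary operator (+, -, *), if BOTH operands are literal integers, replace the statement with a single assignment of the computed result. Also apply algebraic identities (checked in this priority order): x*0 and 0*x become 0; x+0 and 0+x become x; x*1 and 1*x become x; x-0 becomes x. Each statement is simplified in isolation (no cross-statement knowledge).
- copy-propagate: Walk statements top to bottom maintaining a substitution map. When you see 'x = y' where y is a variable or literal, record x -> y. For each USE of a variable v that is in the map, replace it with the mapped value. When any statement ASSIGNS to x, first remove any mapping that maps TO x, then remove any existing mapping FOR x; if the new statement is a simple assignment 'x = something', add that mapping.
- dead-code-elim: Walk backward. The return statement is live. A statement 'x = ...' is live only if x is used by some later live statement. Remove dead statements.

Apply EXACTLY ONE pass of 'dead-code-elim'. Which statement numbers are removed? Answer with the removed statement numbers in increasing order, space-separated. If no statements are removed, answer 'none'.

Backward liveness scan:
Stmt 1 'z = 0': KEEP (z is live); live-in = []
Stmt 2 'y = z': DEAD (y not in live set ['z'])
Stmt 3 'c = 0': DEAD (c not in live set ['z'])
Stmt 4 'v = 6': DEAD (v not in live set ['z'])
Stmt 5 'x = z': DEAD (x not in live set ['z'])
Stmt 6 'b = y': DEAD (b not in live set ['z'])
Stmt 7 'd = 9 - 7': DEAD (d not in live set ['z'])
Stmt 8 'return z': KEEP (return); live-in = ['z']
Removed statement numbers: [2, 3, 4, 5, 6, 7]
Surviving IR:
  z = 0
  return z

Answer: 2 3 4 5 6 7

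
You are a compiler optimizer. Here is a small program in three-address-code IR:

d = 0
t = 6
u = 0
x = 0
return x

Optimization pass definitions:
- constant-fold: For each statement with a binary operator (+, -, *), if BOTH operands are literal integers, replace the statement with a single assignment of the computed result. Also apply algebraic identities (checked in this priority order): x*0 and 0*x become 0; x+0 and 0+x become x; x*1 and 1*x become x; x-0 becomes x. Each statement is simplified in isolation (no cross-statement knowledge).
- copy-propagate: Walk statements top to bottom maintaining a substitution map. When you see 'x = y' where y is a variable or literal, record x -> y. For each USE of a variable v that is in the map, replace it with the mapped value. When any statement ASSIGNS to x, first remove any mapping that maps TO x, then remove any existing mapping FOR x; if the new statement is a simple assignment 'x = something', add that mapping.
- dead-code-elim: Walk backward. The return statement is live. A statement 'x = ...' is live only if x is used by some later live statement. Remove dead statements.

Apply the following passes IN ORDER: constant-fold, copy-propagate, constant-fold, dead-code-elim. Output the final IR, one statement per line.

Initial IR:
  d = 0
  t = 6
  u = 0
  x = 0
  return x
After constant-fold (5 stmts):
  d = 0
  t = 6
  u = 0
  x = 0
  return x
After copy-propagate (5 stmts):
  d = 0
  t = 6
  u = 0
  x = 0
  return 0
After constant-fold (5 stmts):
  d = 0
  t = 6
  u = 0
  x = 0
  return 0
After dead-code-elim (1 stmts):
  return 0

Answer: return 0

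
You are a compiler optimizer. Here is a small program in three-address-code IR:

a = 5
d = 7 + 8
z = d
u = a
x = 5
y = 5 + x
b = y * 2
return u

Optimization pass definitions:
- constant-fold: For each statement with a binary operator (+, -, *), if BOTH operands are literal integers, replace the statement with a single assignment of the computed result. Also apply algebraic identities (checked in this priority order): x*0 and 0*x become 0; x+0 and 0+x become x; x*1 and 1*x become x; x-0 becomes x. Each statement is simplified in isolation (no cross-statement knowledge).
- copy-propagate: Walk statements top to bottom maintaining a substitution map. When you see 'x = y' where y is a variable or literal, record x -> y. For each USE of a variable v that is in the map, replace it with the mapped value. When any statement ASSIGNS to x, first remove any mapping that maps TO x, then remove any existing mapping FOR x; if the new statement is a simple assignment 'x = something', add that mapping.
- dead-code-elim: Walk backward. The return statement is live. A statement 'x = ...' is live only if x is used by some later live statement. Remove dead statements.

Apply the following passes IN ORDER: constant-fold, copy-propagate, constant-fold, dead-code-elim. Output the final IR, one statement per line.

Initial IR:
  a = 5
  d = 7 + 8
  z = d
  u = a
  x = 5
  y = 5 + x
  b = y * 2
  return u
After constant-fold (8 stmts):
  a = 5
  d = 15
  z = d
  u = a
  x = 5
  y = 5 + x
  b = y * 2
  return u
After copy-propagate (8 stmts):
  a = 5
  d = 15
  z = 15
  u = 5
  x = 5
  y = 5 + 5
  b = y * 2
  return 5
After constant-fold (8 stmts):
  a = 5
  d = 15
  z = 15
  u = 5
  x = 5
  y = 10
  b = y * 2
  return 5
After dead-code-elim (1 stmts):
  return 5

Answer: return 5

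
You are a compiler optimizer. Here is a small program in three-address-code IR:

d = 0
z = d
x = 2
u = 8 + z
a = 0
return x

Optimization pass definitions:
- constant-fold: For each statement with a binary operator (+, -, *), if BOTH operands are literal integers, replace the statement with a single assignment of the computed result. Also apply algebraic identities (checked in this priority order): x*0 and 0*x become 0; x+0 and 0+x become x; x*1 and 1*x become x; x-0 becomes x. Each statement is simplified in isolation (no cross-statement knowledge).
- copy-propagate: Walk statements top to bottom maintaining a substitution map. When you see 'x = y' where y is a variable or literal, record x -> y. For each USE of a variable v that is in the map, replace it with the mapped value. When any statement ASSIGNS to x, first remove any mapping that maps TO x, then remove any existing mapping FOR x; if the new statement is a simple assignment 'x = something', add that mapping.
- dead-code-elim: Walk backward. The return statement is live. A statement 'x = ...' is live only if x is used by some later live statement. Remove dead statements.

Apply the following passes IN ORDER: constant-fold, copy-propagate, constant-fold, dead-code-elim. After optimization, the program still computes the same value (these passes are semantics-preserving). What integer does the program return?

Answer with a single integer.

Answer: 2

Derivation:
Initial IR:
  d = 0
  z = d
  x = 2
  u = 8 + z
  a = 0
  return x
After constant-fold (6 stmts):
  d = 0
  z = d
  x = 2
  u = 8 + z
  a = 0
  return x
After copy-propagate (6 stmts):
  d = 0
  z = 0
  x = 2
  u = 8 + 0
  a = 0
  return 2
After constant-fold (6 stmts):
  d = 0
  z = 0
  x = 2
  u = 8
  a = 0
  return 2
After dead-code-elim (1 stmts):
  return 2
Evaluate:
  d = 0  =>  d = 0
  z = d  =>  z = 0
  x = 2  =>  x = 2
  u = 8 + z  =>  u = 8
  a = 0  =>  a = 0
  return x = 2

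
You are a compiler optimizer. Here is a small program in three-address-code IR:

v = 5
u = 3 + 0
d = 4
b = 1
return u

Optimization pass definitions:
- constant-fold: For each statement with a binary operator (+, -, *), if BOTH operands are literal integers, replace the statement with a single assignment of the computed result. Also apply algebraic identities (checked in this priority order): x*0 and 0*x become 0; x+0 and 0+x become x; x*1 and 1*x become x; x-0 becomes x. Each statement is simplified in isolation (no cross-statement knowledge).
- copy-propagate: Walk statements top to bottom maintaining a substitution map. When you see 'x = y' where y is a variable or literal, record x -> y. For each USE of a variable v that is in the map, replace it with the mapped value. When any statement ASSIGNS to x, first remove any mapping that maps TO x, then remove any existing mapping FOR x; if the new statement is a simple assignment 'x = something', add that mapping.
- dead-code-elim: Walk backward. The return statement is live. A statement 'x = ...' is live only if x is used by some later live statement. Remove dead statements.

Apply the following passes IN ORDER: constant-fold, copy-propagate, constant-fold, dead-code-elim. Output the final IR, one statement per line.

Initial IR:
  v = 5
  u = 3 + 0
  d = 4
  b = 1
  return u
After constant-fold (5 stmts):
  v = 5
  u = 3
  d = 4
  b = 1
  return u
After copy-propagate (5 stmts):
  v = 5
  u = 3
  d = 4
  b = 1
  return 3
After constant-fold (5 stmts):
  v = 5
  u = 3
  d = 4
  b = 1
  return 3
After dead-code-elim (1 stmts):
  return 3

Answer: return 3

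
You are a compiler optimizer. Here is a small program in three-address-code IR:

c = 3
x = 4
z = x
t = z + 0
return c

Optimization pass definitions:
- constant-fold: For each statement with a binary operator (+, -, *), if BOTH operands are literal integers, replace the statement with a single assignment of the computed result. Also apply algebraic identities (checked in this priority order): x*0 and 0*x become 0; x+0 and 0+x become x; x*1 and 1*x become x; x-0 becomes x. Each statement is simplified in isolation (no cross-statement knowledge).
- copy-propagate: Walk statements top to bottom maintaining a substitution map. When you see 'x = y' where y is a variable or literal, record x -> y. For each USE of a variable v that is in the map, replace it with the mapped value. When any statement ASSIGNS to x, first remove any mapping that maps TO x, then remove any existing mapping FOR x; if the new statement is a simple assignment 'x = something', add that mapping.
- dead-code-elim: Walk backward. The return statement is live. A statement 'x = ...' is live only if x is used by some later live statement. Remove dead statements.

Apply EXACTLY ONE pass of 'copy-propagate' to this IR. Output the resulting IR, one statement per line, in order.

Applying copy-propagate statement-by-statement:
  [1] c = 3  (unchanged)
  [2] x = 4  (unchanged)
  [3] z = x  -> z = 4
  [4] t = z + 0  -> t = 4 + 0
  [5] return c  -> return 3
Result (5 stmts):
  c = 3
  x = 4
  z = 4
  t = 4 + 0
  return 3

Answer: c = 3
x = 4
z = 4
t = 4 + 0
return 3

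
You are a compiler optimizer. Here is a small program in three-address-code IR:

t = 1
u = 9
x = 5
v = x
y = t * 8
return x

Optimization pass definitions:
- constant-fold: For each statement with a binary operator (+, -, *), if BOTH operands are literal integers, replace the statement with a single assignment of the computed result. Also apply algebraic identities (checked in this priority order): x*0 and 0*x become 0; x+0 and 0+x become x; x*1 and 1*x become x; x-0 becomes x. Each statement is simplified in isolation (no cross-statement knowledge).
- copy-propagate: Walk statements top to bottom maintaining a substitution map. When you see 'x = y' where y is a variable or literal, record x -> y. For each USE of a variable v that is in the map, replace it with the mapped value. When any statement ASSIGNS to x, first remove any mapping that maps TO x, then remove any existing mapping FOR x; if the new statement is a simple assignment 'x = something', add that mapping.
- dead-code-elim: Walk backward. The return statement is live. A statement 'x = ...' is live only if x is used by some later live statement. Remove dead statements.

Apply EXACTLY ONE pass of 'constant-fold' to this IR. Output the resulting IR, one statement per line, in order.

Answer: t = 1
u = 9
x = 5
v = x
y = t * 8
return x

Derivation:
Applying constant-fold statement-by-statement:
  [1] t = 1  (unchanged)
  [2] u = 9  (unchanged)
  [3] x = 5  (unchanged)
  [4] v = x  (unchanged)
  [5] y = t * 8  (unchanged)
  [6] return x  (unchanged)
Result (6 stmts):
  t = 1
  u = 9
  x = 5
  v = x
  y = t * 8
  return x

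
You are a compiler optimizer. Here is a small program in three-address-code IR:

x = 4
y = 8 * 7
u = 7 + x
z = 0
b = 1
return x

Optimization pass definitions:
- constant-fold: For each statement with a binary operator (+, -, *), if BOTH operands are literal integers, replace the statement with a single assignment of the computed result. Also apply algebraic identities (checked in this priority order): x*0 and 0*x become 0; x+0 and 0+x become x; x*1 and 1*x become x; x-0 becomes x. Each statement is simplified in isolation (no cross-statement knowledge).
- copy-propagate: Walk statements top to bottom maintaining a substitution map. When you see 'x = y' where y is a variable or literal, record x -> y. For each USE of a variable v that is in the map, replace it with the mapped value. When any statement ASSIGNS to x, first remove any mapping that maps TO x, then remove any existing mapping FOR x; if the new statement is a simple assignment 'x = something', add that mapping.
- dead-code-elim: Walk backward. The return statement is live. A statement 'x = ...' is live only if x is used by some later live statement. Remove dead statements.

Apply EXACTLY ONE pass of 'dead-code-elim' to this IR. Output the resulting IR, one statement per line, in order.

Applying dead-code-elim statement-by-statement:
  [6] return x  -> KEEP (return); live=['x']
  [5] b = 1  -> DEAD (b not live)
  [4] z = 0  -> DEAD (z not live)
  [3] u = 7 + x  -> DEAD (u not live)
  [2] y = 8 * 7  -> DEAD (y not live)
  [1] x = 4  -> KEEP; live=[]
Result (2 stmts):
  x = 4
  return x

Answer: x = 4
return x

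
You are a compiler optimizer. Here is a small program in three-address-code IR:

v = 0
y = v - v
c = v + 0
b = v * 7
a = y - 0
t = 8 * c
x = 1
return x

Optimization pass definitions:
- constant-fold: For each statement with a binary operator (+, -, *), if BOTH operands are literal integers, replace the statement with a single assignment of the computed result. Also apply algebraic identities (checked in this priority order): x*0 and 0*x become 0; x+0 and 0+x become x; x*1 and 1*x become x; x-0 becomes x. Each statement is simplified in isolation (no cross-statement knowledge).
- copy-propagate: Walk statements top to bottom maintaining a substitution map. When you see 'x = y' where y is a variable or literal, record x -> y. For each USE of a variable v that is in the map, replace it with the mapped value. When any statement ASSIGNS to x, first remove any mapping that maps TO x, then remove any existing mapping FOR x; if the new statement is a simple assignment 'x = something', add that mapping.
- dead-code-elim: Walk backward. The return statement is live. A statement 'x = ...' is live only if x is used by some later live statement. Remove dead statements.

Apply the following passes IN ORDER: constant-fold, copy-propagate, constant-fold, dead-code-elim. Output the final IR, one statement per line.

Initial IR:
  v = 0
  y = v - v
  c = v + 0
  b = v * 7
  a = y - 0
  t = 8 * c
  x = 1
  return x
After constant-fold (8 stmts):
  v = 0
  y = v - v
  c = v
  b = v * 7
  a = y
  t = 8 * c
  x = 1
  return x
After copy-propagate (8 stmts):
  v = 0
  y = 0 - 0
  c = 0
  b = 0 * 7
  a = y
  t = 8 * 0
  x = 1
  return 1
After constant-fold (8 stmts):
  v = 0
  y = 0
  c = 0
  b = 0
  a = y
  t = 0
  x = 1
  return 1
After dead-code-elim (1 stmts):
  return 1

Answer: return 1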